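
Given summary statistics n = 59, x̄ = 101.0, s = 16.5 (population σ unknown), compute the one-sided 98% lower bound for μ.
μ ≥ 96.49

Lower bound (one-sided):
t* = 2.101 (one-sided for 98%)
Lower bound = x̄ - t* · s/√n = 101.0 - 2.101 · 16.5/√59 = 96.49

We are 98% confident that μ ≥ 96.49.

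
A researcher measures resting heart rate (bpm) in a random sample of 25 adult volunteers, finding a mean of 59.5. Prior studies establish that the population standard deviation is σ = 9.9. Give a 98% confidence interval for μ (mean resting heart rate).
(54.89, 64.11)

z-interval (σ known):
z* = 2.326 for 98% confidence

Margin of error = z* · σ/√n = 2.326 · 9.9/√25 = 4.61

CI: (59.5 - 4.61, 59.5 + 4.61) = (54.89, 64.11)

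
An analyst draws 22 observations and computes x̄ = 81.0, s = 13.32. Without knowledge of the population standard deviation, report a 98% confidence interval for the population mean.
(73.85, 88.15)

t-interval (σ unknown):
df = n - 1 = 21
t* = 2.518 for 98% confidence

Margin of error = t* · s/√n = 2.518 · 13.32/√22 = 7.15

CI: (73.85, 88.15)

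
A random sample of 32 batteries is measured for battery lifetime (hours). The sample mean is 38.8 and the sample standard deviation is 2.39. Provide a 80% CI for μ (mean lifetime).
(38.25, 39.35)

t-interval (σ unknown):
df = n - 1 = 31
t* = 1.309 for 80% confidence

Margin of error = t* · s/√n = 1.309 · 2.39/√32 = 0.55

CI: (38.25, 39.35)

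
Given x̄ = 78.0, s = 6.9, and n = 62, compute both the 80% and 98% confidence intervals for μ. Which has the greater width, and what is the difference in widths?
98% CI is wider by 1.92

df = 61
80% CI: t* = 1.296, (76.86, 79.14), width = 2 · t* · s/√n = 2.27
98% CI: t* = 2.389, (75.91, 80.09), width = 2 · t* · s/√n = 4.19

The 98% CI is wider by 4.19 - 2.27 = 1.92.
Higher confidence requires a wider interval.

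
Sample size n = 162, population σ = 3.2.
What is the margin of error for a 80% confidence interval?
Margin of error = 0.32

Margin of error = z* · σ/√n
= 1.282 · 3.2/√162
= 1.282 · 3.2/12.7279
= 0.32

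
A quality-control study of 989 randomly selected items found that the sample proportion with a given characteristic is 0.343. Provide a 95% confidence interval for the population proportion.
(0.313, 0.373)

Proportion CI:
SE = √(p̂(1-p̂)/n) = √(0.343 · 0.657 / 989) = 0.01509

z* = 1.960
Margin = z* · SE = 1.960 · 0.01509 = 0.0296

CI: 0.343 ± 0.0296 = (0.313, 0.373)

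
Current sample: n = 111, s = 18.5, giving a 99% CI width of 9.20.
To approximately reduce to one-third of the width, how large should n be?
n ≈ 999

CI width ∝ 1/√n
To reduce width by factor 3, need √n to grow by 3 → need 3² = 9 times as many samples.

Current: n = 111, width = 9.20
New: n = 999, width ≈ 3.02

Width reduced by factor of 9.20/3.02 = 3.05.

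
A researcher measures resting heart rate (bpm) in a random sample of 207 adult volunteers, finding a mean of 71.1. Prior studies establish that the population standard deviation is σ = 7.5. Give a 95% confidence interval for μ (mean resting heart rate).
(70.08, 72.12)

z-interval (σ known):
z* = 1.960 for 95% confidence

Margin of error = z* · σ/√n = 1.960 · 7.5/√207 = 1.02

CI: (71.1 - 1.02, 71.1 + 1.02) = (70.08, 72.12)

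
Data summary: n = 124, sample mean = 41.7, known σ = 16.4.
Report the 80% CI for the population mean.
(39.81, 43.59)

z-interval (σ known):
z* = 1.282 for 80% confidence

Margin of error = z* · σ/√n = 1.282 · 16.4/√124 = 1.89

CI: (41.7 - 1.89, 41.7 + 1.89) = (39.81, 43.59)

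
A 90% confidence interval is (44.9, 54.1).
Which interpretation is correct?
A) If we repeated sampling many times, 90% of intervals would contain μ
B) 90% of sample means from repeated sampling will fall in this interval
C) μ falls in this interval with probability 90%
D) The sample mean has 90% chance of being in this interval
A

A) Correct — this is the frequentist long-run coverage interpretation.
B) Wrong — coverage applies to intervals containing μ, not to future x̄ values.
C) Wrong — μ is fixed; the randomness lives in the interval, not in μ.
D) Wrong — x̄ is observed and sits in the interval by construction.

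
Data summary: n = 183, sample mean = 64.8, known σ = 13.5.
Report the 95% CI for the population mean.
(62.84, 66.76)

z-interval (σ known):
z* = 1.960 for 95% confidence

Margin of error = z* · σ/√n = 1.960 · 13.5/√183 = 1.96

CI: (64.8 - 1.96, 64.8 + 1.96) = (62.84, 66.76)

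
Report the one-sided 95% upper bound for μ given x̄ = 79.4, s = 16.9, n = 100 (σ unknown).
μ ≤ 82.21

Upper bound (one-sided):
t* = 1.660 (one-sided for 95%)
Upper bound = x̄ + t* · s/√n = 79.4 + 1.660 · 16.9/√100 = 82.21

We are 95% confident that μ ≤ 82.21.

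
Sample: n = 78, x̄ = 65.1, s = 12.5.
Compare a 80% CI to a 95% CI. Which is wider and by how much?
95% CI is wider by 1.98

df = 77
80% CI: t* = 1.293, (63.27, 66.93), width = 2 · t* · s/√n = 3.66
95% CI: t* = 1.991, (62.28, 67.92), width = 2 · t* · s/√n = 5.64

The 95% CI is wider by 5.64 - 3.66 = 1.98.
Higher confidence requires a wider interval.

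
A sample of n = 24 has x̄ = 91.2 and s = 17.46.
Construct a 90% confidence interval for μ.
(85.09, 97.31)

t-interval (σ unknown):
df = n - 1 = 23
t* = 1.714 for 90% confidence

Margin of error = t* · s/√n = 1.714 · 17.46/√24 = 6.11

CI: (85.09, 97.31)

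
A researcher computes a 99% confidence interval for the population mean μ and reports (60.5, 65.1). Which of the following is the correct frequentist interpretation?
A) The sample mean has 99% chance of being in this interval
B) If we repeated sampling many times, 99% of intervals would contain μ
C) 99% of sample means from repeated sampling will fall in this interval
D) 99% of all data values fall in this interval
B

A) Wrong — x̄ is observed and sits in the interval by construction.
B) Correct — this is the frequentist long-run coverage interpretation.
C) Wrong — coverage applies to intervals containing μ, not to future x̄ values.
D) Wrong — a CI is about the parameter μ, not individual data values.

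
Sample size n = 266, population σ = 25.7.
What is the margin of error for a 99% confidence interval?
Margin of error = 4.06

Margin of error = z* · σ/√n
= 2.576 · 25.7/√266
= 2.576 · 25.7/16.3095
= 4.06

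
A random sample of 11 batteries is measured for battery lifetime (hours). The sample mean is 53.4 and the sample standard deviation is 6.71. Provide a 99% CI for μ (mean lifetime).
(46.99, 59.81)

t-interval (σ unknown):
df = n - 1 = 10
t* = 3.169 for 99% confidence

Margin of error = t* · s/√n = 3.169 · 6.71/√11 = 6.41

CI: (46.99, 59.81)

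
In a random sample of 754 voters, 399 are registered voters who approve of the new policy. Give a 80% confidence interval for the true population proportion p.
(0.506, 0.552)

Proportion CI:
p̂ = 399/754 = 0.52918
SE = √(p̂(1-p̂)/n) = √(0.52918 · 0.47082 / 754) = 0.01818

z* = 1.282
Margin = z* · SE = 1.282 · 0.01818 = 0.0233

CI: 0.52918 ± 0.0233 = (0.506, 0.552)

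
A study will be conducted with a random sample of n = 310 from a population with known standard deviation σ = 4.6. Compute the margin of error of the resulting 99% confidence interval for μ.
Margin of error = 0.67

Margin of error = z* · σ/√n
= 2.576 · 4.6/√310
= 2.576 · 4.6/17.6068
= 0.67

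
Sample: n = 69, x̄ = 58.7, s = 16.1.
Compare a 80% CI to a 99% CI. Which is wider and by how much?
99% CI is wider by 5.25

df = 68
80% CI: t* = 1.294, (56.19, 61.21), width = 2 · t* · s/√n = 5.02
99% CI: t* = 2.650, (53.56, 63.84), width = 2 · t* · s/√n = 10.27

The 99% CI is wider by 10.27 - 5.02 = 5.25.
Higher confidence requires a wider interval.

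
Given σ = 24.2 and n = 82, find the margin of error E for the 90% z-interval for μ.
Margin of error = 4.40

Margin of error = z* · σ/√n
= 1.645 · 24.2/√82
= 1.645 · 24.2/9.0554
= 4.40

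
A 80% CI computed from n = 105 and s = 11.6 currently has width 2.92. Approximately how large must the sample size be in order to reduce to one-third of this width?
n ≈ 945

CI width ∝ 1/√n
To reduce width by factor 3, need √n to grow by 3 → need 3² = 9 times as many samples.

Current: n = 105, width = 2.92
New: n = 945, width ≈ 0.97

Width reduced by factor of 2.92/0.97 = 3.01.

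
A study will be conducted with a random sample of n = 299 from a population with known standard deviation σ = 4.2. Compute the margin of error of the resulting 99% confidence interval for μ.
Margin of error = 0.63

Margin of error = z* · σ/√n
= 2.576 · 4.2/√299
= 2.576 · 4.2/17.2916
= 0.63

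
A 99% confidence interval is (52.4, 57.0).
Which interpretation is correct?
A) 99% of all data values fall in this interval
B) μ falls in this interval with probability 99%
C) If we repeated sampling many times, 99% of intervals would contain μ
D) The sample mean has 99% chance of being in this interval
C

A) Wrong — a CI is about the parameter μ, not individual data values.
B) Wrong — μ is fixed; the randomness lives in the interval, not in μ.
C) Correct — this is the frequentist long-run coverage interpretation.
D) Wrong — x̄ is observed and sits in the interval by construction.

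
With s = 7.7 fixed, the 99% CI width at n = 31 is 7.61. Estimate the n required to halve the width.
n ≈ 124

CI width ∝ 1/√n
To reduce width by factor 2, need √n to grow by 2 → need 2² = 4 times as many samples.

Current: n = 31, width = 7.61
New: n = 124, width ≈ 3.62

Width reduced by factor of 7.61/3.62 = 2.10.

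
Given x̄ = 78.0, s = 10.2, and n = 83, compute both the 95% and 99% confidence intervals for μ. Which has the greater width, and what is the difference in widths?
99% CI is wider by 1.45

df = 82
95% CI: t* = 1.989, (75.77, 80.23), width = 2 · t* · s/√n = 4.45
99% CI: t* = 2.637, (75.05, 80.95), width = 2 · t* · s/√n = 5.90

The 99% CI is wider by 5.90 - 4.45 = 1.45.
Higher confidence requires a wider interval.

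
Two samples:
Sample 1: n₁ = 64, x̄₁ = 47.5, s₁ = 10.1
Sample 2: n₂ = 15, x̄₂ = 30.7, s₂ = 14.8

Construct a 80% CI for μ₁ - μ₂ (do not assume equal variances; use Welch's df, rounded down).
(11.44, 22.16)

Difference: x̄₁ - x̄₂ = 16.80
SE = √(s₁²/n₁ + s₂²/n₂) = √(10.1²/64 + 14.8²/15) = 4.0245
df = 17.18 → 17 (Welch–Satterthwaite, rounded down)
t* = 1.333

CI: 16.80 ± 1.333 · 4.0245 = 16.80 ± 5.36 = (11.44, 22.16)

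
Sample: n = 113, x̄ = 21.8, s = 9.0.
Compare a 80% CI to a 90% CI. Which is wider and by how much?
90% CI is wider by 0.63

df = 112
80% CI: t* = 1.289, (20.71, 22.89), width = 2 · t* · s/√n = 2.18
90% CI: t* = 1.659, (20.40, 23.20), width = 2 · t* · s/√n = 2.81

The 90% CI is wider by 2.81 - 2.18 = 0.63.
Higher confidence requires a wider interval.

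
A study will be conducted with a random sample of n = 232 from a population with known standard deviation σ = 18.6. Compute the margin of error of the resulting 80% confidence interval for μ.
Margin of error = 1.57

Margin of error = z* · σ/√n
= 1.282 · 18.6/√232
= 1.282 · 18.6/15.2315
= 1.57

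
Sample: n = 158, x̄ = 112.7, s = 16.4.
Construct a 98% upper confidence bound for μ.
μ ≤ 115.40

Upper bound (one-sided):
t* = 2.071 (one-sided for 98%)
Upper bound = x̄ + t* · s/√n = 112.7 + 2.071 · 16.4/√158 = 115.40

We are 98% confident that μ ≤ 115.40.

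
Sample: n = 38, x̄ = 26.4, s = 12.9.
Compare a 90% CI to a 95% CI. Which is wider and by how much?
95% CI is wider by 1.42

df = 37
90% CI: t* = 1.687, (22.87, 29.93), width = 2 · t* · s/√n = 7.06
95% CI: t* = 2.026, (22.16, 30.64), width = 2 · t* · s/√n = 8.48

The 95% CI is wider by 8.48 - 7.06 = 1.42.
Higher confidence requires a wider interval.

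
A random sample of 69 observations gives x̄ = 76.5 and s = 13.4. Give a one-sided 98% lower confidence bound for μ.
μ ≥ 73.12

Lower bound (one-sided):
t* = 2.094 (one-sided for 98%)
Lower bound = x̄ - t* · s/√n = 76.5 - 2.094 · 13.4/√69 = 73.12

We are 98% confident that μ ≥ 73.12.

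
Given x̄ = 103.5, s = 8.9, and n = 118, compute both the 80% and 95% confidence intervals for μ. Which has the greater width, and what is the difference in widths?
95% CI is wider by 1.13

df = 117
80% CI: t* = 1.289, (102.44, 104.56), width = 2 · t* · s/√n = 2.11
95% CI: t* = 1.980, (101.88, 105.12), width = 2 · t* · s/√n = 3.24

The 95% CI is wider by 3.24 - 2.11 = 1.13.
Higher confidence requires a wider interval.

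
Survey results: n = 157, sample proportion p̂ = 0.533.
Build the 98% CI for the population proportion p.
(0.440, 0.626)

Proportion CI:
SE = √(p̂(1-p̂)/n) = √(0.533 · 0.467 / 157) = 0.03982

z* = 2.326
Margin = z* · SE = 2.326 · 0.03982 = 0.0926

CI: 0.533 ± 0.0926 = (0.440, 0.626)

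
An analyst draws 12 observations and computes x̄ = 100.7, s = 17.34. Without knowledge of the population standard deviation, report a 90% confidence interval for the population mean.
(91.71, 109.69)

t-interval (σ unknown):
df = n - 1 = 11
t* = 1.796 for 90% confidence

Margin of error = t* · s/√n = 1.796 · 17.34/√12 = 8.99

CI: (91.71, 109.69)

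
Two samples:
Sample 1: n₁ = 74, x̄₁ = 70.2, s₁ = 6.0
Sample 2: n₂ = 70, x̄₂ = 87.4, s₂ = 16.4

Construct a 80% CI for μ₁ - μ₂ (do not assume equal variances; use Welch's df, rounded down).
(-19.89, -14.51)

Difference: x̄₁ - x̄₂ = -17.20
SE = √(s₁²/n₁ + s₂²/n₂) = √(6.0²/74 + 16.4²/70) = 2.0806
df = 86.27 → 86 (Welch–Satterthwaite, rounded down)
t* = 1.291

CI: -17.20 ± 1.291 · 2.0806 = -17.20 ± 2.69 = (-19.89, -14.51)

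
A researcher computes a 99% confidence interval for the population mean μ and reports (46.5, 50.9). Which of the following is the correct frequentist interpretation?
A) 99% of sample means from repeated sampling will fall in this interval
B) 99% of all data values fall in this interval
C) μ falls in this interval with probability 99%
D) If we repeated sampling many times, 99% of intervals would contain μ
D

A) Wrong — coverage applies to intervals containing μ, not to future x̄ values.
B) Wrong — a CI is about the parameter μ, not individual data values.
C) Wrong — μ is fixed; the randomness lives in the interval, not in μ.
D) Correct — this is the frequentist long-run coverage interpretation.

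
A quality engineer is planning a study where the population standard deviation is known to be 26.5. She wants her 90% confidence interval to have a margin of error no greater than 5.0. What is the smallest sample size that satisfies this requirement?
n ≥ 77

For margin E ≤ 5.0:
n ≥ (z* · σ / E)²
n ≥ (1.645 · 26.5 / 5.0)²
n ≥ 76.01

Minimum n = 77 (rounding up)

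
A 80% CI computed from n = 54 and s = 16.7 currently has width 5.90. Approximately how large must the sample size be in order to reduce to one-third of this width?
n ≈ 486

CI width ∝ 1/√n
To reduce width by factor 3, need √n to grow by 3 → need 3² = 9 times as many samples.

Current: n = 54, width = 5.90
New: n = 486, width ≈ 1.94

Width reduced by factor of 5.90/1.94 = 3.04.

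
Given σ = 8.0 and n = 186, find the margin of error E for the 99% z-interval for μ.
Margin of error = 1.51

Margin of error = z* · σ/√n
= 2.576 · 8.0/√186
= 2.576 · 8.0/13.6382
= 1.51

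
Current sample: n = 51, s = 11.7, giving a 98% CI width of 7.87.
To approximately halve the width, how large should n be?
n ≈ 204

CI width ∝ 1/√n
To reduce width by factor 2, need √n to grow by 2 → need 2² = 4 times as many samples.

Current: n = 51, width = 7.87
New: n = 204, width ≈ 3.84

Width reduced by factor of 7.87/3.84 = 2.05.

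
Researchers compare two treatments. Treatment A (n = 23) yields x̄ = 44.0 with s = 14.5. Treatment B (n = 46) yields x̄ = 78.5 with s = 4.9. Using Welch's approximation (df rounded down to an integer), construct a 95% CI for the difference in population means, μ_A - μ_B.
(-40.92, -28.08)

Difference: x̄₁ - x̄₂ = -34.50
SE = √(s₁²/n₁ + s₂²/n₂) = √(14.5²/23 + 4.9²/46) = 3.1086
df = 24.54 → 24 (Welch–Satterthwaite, rounded down)
t* = 2.064

CI: -34.50 ± 2.064 · 3.1086 = -34.50 ± 6.42 = (-40.92, -28.08)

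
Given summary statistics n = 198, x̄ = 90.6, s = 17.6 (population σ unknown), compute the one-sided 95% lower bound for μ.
μ ≥ 88.53

Lower bound (one-sided):
t* = 1.653 (one-sided for 95%)
Lower bound = x̄ - t* · s/√n = 90.6 - 1.653 · 17.6/√198 = 88.53

We are 95% confident that μ ≥ 88.53.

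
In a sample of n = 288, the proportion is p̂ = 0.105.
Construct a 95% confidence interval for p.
(0.070, 0.140)

Proportion CI:
SE = √(p̂(1-p̂)/n) = √(0.105 · 0.895 / 288) = 0.01806

z* = 1.960
Margin = z* · SE = 1.960 · 0.01806 = 0.0354

CI: 0.105 ± 0.0354 = (0.070, 0.140)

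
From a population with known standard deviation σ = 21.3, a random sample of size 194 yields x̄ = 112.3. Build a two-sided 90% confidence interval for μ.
(109.78, 114.82)

z-interval (σ known):
z* = 1.645 for 90% confidence

Margin of error = z* · σ/√n = 1.645 · 21.3/√194 = 2.52

CI: (112.3 - 2.52, 112.3 + 2.52) = (109.78, 114.82)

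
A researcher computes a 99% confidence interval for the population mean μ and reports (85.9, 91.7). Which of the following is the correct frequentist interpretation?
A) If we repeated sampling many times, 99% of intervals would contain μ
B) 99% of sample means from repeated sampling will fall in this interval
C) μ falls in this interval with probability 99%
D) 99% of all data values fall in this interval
A

A) Correct — this is the frequentist long-run coverage interpretation.
B) Wrong — coverage applies to intervals containing μ, not to future x̄ values.
C) Wrong — μ is fixed; the randomness lives in the interval, not in μ.
D) Wrong — a CI is about the parameter μ, not individual data values.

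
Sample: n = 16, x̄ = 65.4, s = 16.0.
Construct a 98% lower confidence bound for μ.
μ ≥ 56.40

Lower bound (one-sided):
t* = 2.249 (one-sided for 98%)
Lower bound = x̄ - t* · s/√n = 65.4 - 2.249 · 16.0/√16 = 56.40

We are 98% confident that μ ≥ 56.40.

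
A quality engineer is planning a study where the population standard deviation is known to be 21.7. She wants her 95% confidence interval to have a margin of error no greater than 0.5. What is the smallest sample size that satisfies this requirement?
n ≥ 7236

For margin E ≤ 0.5:
n ≥ (z* · σ / E)²
n ≥ (1.960 · 21.7 / 0.5)²
n ≥ 7235.88

Minimum n = 7236 (rounding up)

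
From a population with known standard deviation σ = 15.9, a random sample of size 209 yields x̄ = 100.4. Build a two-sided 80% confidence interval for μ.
(98.99, 101.81)

z-interval (σ known):
z* = 1.282 for 80% confidence

Margin of error = z* · σ/√n = 1.282 · 15.9/√209 = 1.41

CI: (100.4 - 1.41, 100.4 + 1.41) = (98.99, 101.81)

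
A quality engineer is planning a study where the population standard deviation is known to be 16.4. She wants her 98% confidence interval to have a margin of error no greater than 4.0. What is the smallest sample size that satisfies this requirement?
n ≥ 91

For margin E ≤ 4.0:
n ≥ (z* · σ / E)²
n ≥ (2.326 · 16.4 / 4.0)²
n ≥ 90.95

Minimum n = 91 (rounding up)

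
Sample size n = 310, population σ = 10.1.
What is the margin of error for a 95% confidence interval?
Margin of error = 1.12

Margin of error = z* · σ/√n
= 1.960 · 10.1/√310
= 1.960 · 10.1/17.6068
= 1.12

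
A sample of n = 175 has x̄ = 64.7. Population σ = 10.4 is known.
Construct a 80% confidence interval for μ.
(63.69, 65.71)

z-interval (σ known):
z* = 1.282 for 80% confidence

Margin of error = z* · σ/√n = 1.282 · 10.4/√175 = 1.01

CI: (64.7 - 1.01, 64.7 + 1.01) = (63.69, 65.71)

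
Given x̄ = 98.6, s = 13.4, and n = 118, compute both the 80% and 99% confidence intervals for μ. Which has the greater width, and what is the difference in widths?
99% CI is wider by 3.28

df = 117
80% CI: t* = 1.289, (97.01, 100.19), width = 2 · t* · s/√n = 3.18
99% CI: t* = 2.619, (95.37, 101.83), width = 2 · t* · s/√n = 6.46

The 99% CI is wider by 6.46 - 3.18 = 3.28.
Higher confidence requires a wider interval.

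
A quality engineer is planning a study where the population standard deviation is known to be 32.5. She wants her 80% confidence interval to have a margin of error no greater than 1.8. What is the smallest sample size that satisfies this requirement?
n ≥ 536

For margin E ≤ 1.8:
n ≥ (z* · σ / E)²
n ≥ (1.282 · 32.5 / 1.8)²
n ≥ 535.79

Minimum n = 536 (rounding up)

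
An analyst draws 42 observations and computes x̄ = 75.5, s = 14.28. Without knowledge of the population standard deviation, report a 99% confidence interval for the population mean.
(69.55, 81.45)

t-interval (σ unknown):
df = n - 1 = 41
t* = 2.701 for 99% confidence

Margin of error = t* · s/√n = 2.701 · 14.28/√42 = 5.95

CI: (69.55, 81.45)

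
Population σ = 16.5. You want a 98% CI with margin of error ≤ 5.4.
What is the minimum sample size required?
n ≥ 51

For margin E ≤ 5.4:
n ≥ (z* · σ / E)²
n ≥ (2.326 · 16.5 / 5.4)²
n ≥ 50.51

Minimum n = 51 (rounding up)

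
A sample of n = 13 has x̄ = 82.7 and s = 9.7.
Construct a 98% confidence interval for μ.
(75.49, 89.91)

t-interval (σ unknown):
df = n - 1 = 12
t* = 2.681 for 98% confidence

Margin of error = t* · s/√n = 2.681 · 9.7/√13 = 7.21

CI: (75.49, 89.91)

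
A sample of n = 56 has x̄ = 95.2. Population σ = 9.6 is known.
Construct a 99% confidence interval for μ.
(91.90, 98.50)

z-interval (σ known):
z* = 2.576 for 99% confidence

Margin of error = z* · σ/√n = 2.576 · 9.6/√56 = 3.30

CI: (95.2 - 3.30, 95.2 + 3.30) = (91.90, 98.50)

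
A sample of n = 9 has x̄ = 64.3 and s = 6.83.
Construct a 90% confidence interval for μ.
(60.07, 68.53)

t-interval (σ unknown):
df = n - 1 = 8
t* = 1.860 for 90% confidence

Margin of error = t* · s/√n = 1.860 · 6.83/√9 = 4.23

CI: (60.07, 68.53)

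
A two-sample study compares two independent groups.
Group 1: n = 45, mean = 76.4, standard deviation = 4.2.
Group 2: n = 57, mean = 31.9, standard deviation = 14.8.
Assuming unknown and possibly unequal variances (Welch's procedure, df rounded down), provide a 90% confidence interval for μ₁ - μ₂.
(41.07, 47.93)

Difference: x̄₁ - x̄₂ = 44.50
SE = √(s₁²/n₁ + s₂²/n₂) = √(4.2²/45 + 14.8²/57) = 2.0579
df = 67.12 → 67 (Welch–Satterthwaite, rounded down)
t* = 1.668

CI: 44.50 ± 1.668 · 2.0579 = 44.50 ± 3.43 = (41.07, 47.93)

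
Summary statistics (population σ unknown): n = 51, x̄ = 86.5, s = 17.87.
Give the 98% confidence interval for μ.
(80.49, 92.51)

t-interval (σ unknown):
df = n - 1 = 50
t* = 2.403 for 98% confidence

Margin of error = t* · s/√n = 2.403 · 17.87/√51 = 6.01

CI: (80.49, 92.51)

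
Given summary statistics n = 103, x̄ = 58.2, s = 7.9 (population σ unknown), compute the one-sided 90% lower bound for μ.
μ ≥ 57.20

Lower bound (one-sided):
t* = 1.290 (one-sided for 90%)
Lower bound = x̄ - t* · s/√n = 58.2 - 1.290 · 7.9/√103 = 57.20

We are 90% confident that μ ≥ 57.20.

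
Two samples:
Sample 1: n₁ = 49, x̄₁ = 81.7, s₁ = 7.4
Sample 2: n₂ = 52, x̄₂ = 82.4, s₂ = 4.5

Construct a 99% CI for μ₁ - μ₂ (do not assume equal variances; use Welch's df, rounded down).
(-3.94, 2.54)

Difference: x̄₁ - x̄₂ = -0.70
SE = √(s₁²/n₁ + s₂²/n₂) = √(7.4²/49 + 4.5²/52) = 1.2276
df = 78.33 → 78 (Welch–Satterthwaite, rounded down)
t* = 2.640

CI: -0.70 ± 2.640 · 1.2276 = -0.70 ± 3.24 = (-3.94, 2.54)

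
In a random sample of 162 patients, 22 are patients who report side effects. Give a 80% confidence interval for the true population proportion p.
(0.101, 0.170)

Proportion CI:
p̂ = 22/162 = 0.13580
SE = √(p̂(1-p̂)/n) = √(0.13580 · 0.86420 / 162) = 0.02692

z* = 1.282
Margin = z* · SE = 1.282 · 0.02692 = 0.0345

CI: 0.13580 ± 0.0345 = (0.101, 0.170)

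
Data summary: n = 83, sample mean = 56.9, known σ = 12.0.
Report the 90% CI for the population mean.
(54.73, 59.07)

z-interval (σ known):
z* = 1.645 for 90% confidence

Margin of error = z* · σ/√n = 1.645 · 12.0/√83 = 2.17

CI: (56.9 - 2.17, 56.9 + 2.17) = (54.73, 59.07)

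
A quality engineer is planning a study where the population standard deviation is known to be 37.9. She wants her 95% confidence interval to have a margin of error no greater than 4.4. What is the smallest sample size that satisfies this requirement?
n ≥ 286

For margin E ≤ 4.4:
n ≥ (z* · σ / E)²
n ≥ (1.960 · 37.9 / 4.4)²
n ≥ 285.03

Minimum n = 286 (rounding up)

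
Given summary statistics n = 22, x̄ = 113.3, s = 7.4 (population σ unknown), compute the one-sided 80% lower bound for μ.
μ ≥ 111.94

Lower bound (one-sided):
t* = 0.859 (one-sided for 80%)
Lower bound = x̄ - t* · s/√n = 113.3 - 0.859 · 7.4/√22 = 111.94

We are 80% confident that μ ≥ 111.94.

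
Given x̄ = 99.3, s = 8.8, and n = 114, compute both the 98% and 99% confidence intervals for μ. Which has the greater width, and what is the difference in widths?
99% CI is wider by 0.43

df = 113
98% CI: t* = 2.360, (97.35, 101.25), width = 2 · t* · s/√n = 3.89
99% CI: t* = 2.620, (97.14, 101.46), width = 2 · t* · s/√n = 4.32

The 99% CI is wider by 4.32 - 3.89 = 0.43.
Higher confidence requires a wider interval.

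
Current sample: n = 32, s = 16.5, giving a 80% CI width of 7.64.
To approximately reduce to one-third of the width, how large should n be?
n ≈ 288

CI width ∝ 1/√n
To reduce width by factor 3, need √n to grow by 3 → need 3² = 9 times as many samples.

Current: n = 32, width = 7.64
New: n = 288, width ≈ 2.50

Width reduced by factor of 7.64/2.50 = 3.06.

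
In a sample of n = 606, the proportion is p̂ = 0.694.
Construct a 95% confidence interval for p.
(0.657, 0.731)

Proportion CI:
SE = √(p̂(1-p̂)/n) = √(0.694 · 0.306 / 606) = 0.01872

z* = 1.960
Margin = z* · SE = 1.960 · 0.01872 = 0.0367

CI: 0.694 ± 0.0367 = (0.657, 0.731)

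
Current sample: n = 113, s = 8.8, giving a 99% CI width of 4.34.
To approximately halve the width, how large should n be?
n ≈ 452

CI width ∝ 1/√n
To reduce width by factor 2, need √n to grow by 2 → need 2² = 4 times as many samples.

Current: n = 113, width = 4.34
New: n = 452, width ≈ 2.14

Width reduced by factor of 4.34/2.14 = 2.03.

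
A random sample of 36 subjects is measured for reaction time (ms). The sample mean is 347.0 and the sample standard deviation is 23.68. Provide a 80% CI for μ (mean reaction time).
(341.85, 352.15)

t-interval (σ unknown):
df = n - 1 = 35
t* = 1.306 for 80% confidence

Margin of error = t* · s/√n = 1.306 · 23.68/√36 = 5.15

CI: (341.85, 352.15)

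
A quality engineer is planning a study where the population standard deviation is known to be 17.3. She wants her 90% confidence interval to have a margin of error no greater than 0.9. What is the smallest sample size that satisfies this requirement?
n ≥ 1000

For margin E ≤ 0.9:
n ≥ (z* · σ / E)²
n ≥ (1.645 · 17.3 / 0.9)²
n ≥ 999.86

Minimum n = 1000 (rounding up)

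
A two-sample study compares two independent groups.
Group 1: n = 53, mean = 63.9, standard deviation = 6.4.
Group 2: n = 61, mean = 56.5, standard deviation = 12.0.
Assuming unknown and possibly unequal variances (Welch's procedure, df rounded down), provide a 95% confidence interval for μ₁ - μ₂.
(3.88, 10.92)

Difference: x̄₁ - x̄₂ = 7.40
SE = √(s₁²/n₁ + s₂²/n₂) = √(6.4²/53 + 12.0²/61) = 1.7702
df = 94.08 → 94 (Welch–Satterthwaite, rounded down)
t* = 1.986

CI: 7.40 ± 1.986 · 1.7702 = 7.40 ± 3.52 = (3.88, 10.92)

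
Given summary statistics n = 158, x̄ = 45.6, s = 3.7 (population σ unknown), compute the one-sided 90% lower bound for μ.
μ ≥ 45.22

Lower bound (one-sided):
t* = 1.287 (one-sided for 90%)
Lower bound = x̄ - t* · s/√n = 45.6 - 1.287 · 3.7/√158 = 45.22

We are 90% confident that μ ≥ 45.22.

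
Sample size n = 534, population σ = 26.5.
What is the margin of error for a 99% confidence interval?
Margin of error = 2.95

Margin of error = z* · σ/√n
= 2.576 · 26.5/√534
= 2.576 · 26.5/23.1084
= 2.95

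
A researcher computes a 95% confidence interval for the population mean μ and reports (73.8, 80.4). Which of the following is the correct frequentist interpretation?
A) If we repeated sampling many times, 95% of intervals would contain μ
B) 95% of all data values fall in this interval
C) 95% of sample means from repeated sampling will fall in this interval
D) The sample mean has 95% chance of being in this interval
A

A) Correct — this is the frequentist long-run coverage interpretation.
B) Wrong — a CI is about the parameter μ, not individual data values.
C) Wrong — coverage applies to intervals containing μ, not to future x̄ values.
D) Wrong — x̄ is observed and sits in the interval by construction.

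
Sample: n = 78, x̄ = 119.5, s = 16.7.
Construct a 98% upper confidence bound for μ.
μ ≤ 123.45

Upper bound (one-sided):
t* = 2.089 (one-sided for 98%)
Upper bound = x̄ + t* · s/√n = 119.5 + 2.089 · 16.7/√78 = 123.45

We are 98% confident that μ ≤ 123.45.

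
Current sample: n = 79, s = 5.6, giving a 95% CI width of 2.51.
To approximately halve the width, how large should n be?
n ≈ 316

CI width ∝ 1/√n
To reduce width by factor 2, need √n to grow by 2 → need 2² = 4 times as many samples.

Current: n = 79, width = 2.51
New: n = 316, width ≈ 1.24

Width reduced by factor of 2.51/1.24 = 2.02.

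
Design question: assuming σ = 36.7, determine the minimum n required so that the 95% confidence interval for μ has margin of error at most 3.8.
n ≥ 359

For margin E ≤ 3.8:
n ≥ (z* · σ / E)²
n ≥ (1.960 · 36.7 / 3.8)²
n ≥ 358.32

Minimum n = 359 (rounding up)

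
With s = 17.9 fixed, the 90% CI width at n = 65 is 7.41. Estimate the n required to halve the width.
n ≈ 260

CI width ∝ 1/√n
To reduce width by factor 2, need √n to grow by 2 → need 2² = 4 times as many samples.

Current: n = 65, width = 7.41
New: n = 260, width ≈ 3.67

Width reduced by factor of 7.41/3.67 = 2.02.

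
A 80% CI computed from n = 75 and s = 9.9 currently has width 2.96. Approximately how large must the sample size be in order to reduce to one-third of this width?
n ≈ 675

CI width ∝ 1/√n
To reduce width by factor 3, need √n to grow by 3 → need 3² = 9 times as many samples.

Current: n = 75, width = 2.96
New: n = 675, width ≈ 0.98

Width reduced by factor of 2.96/0.98 = 3.02.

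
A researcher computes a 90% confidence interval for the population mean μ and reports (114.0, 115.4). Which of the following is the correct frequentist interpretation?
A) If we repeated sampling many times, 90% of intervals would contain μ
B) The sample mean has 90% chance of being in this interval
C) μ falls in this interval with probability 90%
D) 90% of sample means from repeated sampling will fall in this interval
A

A) Correct — this is the frequentist long-run coverage interpretation.
B) Wrong — x̄ is observed and sits in the interval by construction.
C) Wrong — μ is fixed; the randomness lives in the interval, not in μ.
D) Wrong — coverage applies to intervals containing μ, not to future x̄ values.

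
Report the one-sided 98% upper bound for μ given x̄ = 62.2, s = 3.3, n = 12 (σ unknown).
μ ≤ 64.42

Upper bound (one-sided):
t* = 2.328 (one-sided for 98%)
Upper bound = x̄ + t* · s/√n = 62.2 + 2.328 · 3.3/√12 = 64.42

We are 98% confident that μ ≤ 64.42.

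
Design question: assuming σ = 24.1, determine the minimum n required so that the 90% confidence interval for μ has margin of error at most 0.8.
n ≥ 2456

For margin E ≤ 0.8:
n ≥ (z* · σ / E)²
n ≥ (1.645 · 24.1 / 0.8)²
n ≥ 2455.76

Minimum n = 2456 (rounding up)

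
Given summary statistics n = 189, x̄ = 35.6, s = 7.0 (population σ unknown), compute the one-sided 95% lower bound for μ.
μ ≥ 34.76

Lower bound (one-sided):
t* = 1.653 (one-sided for 95%)
Lower bound = x̄ - t* · s/√n = 35.6 - 1.653 · 7.0/√189 = 34.76

We are 95% confident that μ ≥ 34.76.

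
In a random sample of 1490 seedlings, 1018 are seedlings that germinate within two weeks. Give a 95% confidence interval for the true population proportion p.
(0.660, 0.707)

Proportion CI:
p̂ = 1018/1490 = 0.68322
SE = √(p̂(1-p̂)/n) = √(0.68322 · 0.31678 / 1490) = 0.01205

z* = 1.960
Margin = z* · SE = 1.960 · 0.01205 = 0.0236

CI: 0.68322 ± 0.0236 = (0.660, 0.707)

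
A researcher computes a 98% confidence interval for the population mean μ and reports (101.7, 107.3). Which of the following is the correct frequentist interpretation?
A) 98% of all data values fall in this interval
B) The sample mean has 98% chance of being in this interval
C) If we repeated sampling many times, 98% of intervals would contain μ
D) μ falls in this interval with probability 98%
C

A) Wrong — a CI is about the parameter μ, not individual data values.
B) Wrong — x̄ is observed and sits in the interval by construction.
C) Correct — this is the frequentist long-run coverage interpretation.
D) Wrong — μ is fixed; the randomness lives in the interval, not in μ.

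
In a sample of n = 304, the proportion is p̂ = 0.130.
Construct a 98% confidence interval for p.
(0.085, 0.175)

Proportion CI:
SE = √(p̂(1-p̂)/n) = √(0.130 · 0.870 / 304) = 0.01929

z* = 2.326
Margin = z* · SE = 2.326 · 0.01929 = 0.0449

CI: 0.130 ± 0.0449 = (0.085, 0.175)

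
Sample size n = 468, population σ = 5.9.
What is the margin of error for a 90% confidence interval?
Margin of error = 0.45

Margin of error = z* · σ/√n
= 1.645 · 5.9/√468
= 1.645 · 5.9/21.6333
= 0.45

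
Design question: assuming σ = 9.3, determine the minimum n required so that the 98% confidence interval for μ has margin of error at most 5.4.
n ≥ 17

For margin E ≤ 5.4:
n ≥ (z* · σ / E)²
n ≥ (2.326 · 9.3 / 5.4)²
n ≥ 16.05

Minimum n = 17 (rounding up)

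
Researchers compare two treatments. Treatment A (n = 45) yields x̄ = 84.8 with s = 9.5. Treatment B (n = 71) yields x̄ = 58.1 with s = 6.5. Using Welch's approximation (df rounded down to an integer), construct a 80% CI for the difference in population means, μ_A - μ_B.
(24.61, 28.79)

Difference: x̄₁ - x̄₂ = 26.70
SE = √(s₁²/n₁ + s₂²/n₂) = √(9.5²/45 + 6.5²/71) = 1.6126
df = 70.10 → 70 (Welch–Satterthwaite, rounded down)
t* = 1.294

CI: 26.70 ± 1.294 · 1.6126 = 26.70 ± 2.09 = (24.61, 28.79)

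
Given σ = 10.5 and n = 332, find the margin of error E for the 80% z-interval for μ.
Margin of error = 0.74

Margin of error = z* · σ/√n
= 1.282 · 10.5/√332
= 1.282 · 10.5/18.2209
= 0.74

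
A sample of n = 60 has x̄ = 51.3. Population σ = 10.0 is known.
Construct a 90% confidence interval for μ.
(49.18, 53.42)

z-interval (σ known):
z* = 1.645 for 90% confidence

Margin of error = z* · σ/√n = 1.645 · 10.0/√60 = 2.12

CI: (51.3 - 2.12, 51.3 + 2.12) = (49.18, 53.42)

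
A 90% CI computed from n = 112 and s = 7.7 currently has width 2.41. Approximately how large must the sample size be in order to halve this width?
n ≈ 448

CI width ∝ 1/√n
To reduce width by factor 2, need √n to grow by 2 → need 2² = 4 times as many samples.

Current: n = 112, width = 2.41
New: n = 448, width ≈ 1.20

Width reduced by factor of 2.41/1.20 = 2.01.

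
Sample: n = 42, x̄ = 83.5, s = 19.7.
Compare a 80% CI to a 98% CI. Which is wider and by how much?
98% CI is wider by 6.80

df = 41
80% CI: t* = 1.303, (79.54, 87.46), width = 2 · t* · s/√n = 7.92
98% CI: t* = 2.421, (76.14, 90.86), width = 2 · t* · s/√n = 14.72

The 98% CI is wider by 14.72 - 7.92 = 6.80.
Higher confidence requires a wider interval.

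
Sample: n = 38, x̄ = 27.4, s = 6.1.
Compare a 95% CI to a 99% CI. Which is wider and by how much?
99% CI is wider by 1.36

df = 37
95% CI: t* = 2.026, (25.40, 29.40), width = 2 · t* · s/√n = 4.01
99% CI: t* = 2.715, (24.71, 30.09), width = 2 · t* · s/√n = 5.37

The 99% CI is wider by 5.37 - 4.01 = 1.36.
Higher confidence requires a wider interval.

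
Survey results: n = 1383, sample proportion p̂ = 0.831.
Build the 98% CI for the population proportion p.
(0.808, 0.854)

Proportion CI:
SE = √(p̂(1-p̂)/n) = √(0.831 · 0.169 / 1383) = 0.01008

z* = 2.326
Margin = z* · SE = 2.326 · 0.01008 = 0.0234

CI: 0.831 ± 0.0234 = (0.808, 0.854)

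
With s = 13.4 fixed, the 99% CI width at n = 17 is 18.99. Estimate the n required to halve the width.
n ≈ 68

CI width ∝ 1/√n
To reduce width by factor 2, need √n to grow by 2 → need 2² = 4 times as many samples.

Current: n = 17, width = 18.99
New: n = 68, width ≈ 8.62

Width reduced by factor of 18.99/8.62 = 2.20.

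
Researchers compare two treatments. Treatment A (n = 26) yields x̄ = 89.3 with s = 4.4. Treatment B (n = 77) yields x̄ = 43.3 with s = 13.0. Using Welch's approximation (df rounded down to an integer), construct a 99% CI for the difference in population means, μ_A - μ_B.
(41.50, 50.50)

Difference: x̄₁ - x̄₂ = 46.00
SE = √(s₁²/n₁ + s₂²/n₂) = √(4.4²/26 + 13.0²/77) = 1.7145
df = 100.98 → 100 (Welch–Satterthwaite, rounded down)
t* = 2.626

CI: 46.00 ± 2.626 · 1.7145 = 46.00 ± 4.50 = (41.50, 50.50)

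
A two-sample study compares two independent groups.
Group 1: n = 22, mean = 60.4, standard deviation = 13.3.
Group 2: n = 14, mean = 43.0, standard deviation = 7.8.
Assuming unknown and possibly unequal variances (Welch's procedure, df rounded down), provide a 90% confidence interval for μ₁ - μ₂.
(11.45, 23.35)

Difference: x̄₁ - x̄₂ = 17.40
SE = √(s₁²/n₁ + s₂²/n₂) = √(13.3²/22 + 7.8²/14) = 3.5194
df = 33.86 → 33 (Welch–Satterthwaite, rounded down)
t* = 1.692

CI: 17.40 ± 1.692 · 3.5194 = 17.40 ± 5.95 = (11.45, 23.35)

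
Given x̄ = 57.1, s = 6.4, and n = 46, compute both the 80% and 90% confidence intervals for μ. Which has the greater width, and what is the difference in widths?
90% CI is wider by 0.71

df = 45
80% CI: t* = 1.301, (55.87, 58.33), width = 2 · t* · s/√n = 2.46
90% CI: t* = 1.679, (55.52, 58.68), width = 2 · t* · s/√n = 3.17

The 90% CI is wider by 3.17 - 2.46 = 0.71.
Higher confidence requires a wider interval.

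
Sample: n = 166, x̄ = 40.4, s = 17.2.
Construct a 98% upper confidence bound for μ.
μ ≤ 43.16

Upper bound (one-sided):
t* = 2.070 (one-sided for 98%)
Upper bound = x̄ + t* · s/√n = 40.4 + 2.070 · 17.2/√166 = 43.16

We are 98% confident that μ ≤ 43.16.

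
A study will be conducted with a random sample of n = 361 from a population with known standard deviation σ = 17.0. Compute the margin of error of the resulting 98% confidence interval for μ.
Margin of error = 2.08

Margin of error = z* · σ/√n
= 2.326 · 17.0/√361
= 2.326 · 17.0/19.0000
= 2.08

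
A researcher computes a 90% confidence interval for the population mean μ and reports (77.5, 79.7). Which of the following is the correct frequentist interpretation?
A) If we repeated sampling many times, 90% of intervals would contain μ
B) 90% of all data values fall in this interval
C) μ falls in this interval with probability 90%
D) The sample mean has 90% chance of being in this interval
A

A) Correct — this is the frequentist long-run coverage interpretation.
B) Wrong — a CI is about the parameter μ, not individual data values.
C) Wrong — μ is fixed; the randomness lives in the interval, not in μ.
D) Wrong — x̄ is observed and sits in the interval by construction.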